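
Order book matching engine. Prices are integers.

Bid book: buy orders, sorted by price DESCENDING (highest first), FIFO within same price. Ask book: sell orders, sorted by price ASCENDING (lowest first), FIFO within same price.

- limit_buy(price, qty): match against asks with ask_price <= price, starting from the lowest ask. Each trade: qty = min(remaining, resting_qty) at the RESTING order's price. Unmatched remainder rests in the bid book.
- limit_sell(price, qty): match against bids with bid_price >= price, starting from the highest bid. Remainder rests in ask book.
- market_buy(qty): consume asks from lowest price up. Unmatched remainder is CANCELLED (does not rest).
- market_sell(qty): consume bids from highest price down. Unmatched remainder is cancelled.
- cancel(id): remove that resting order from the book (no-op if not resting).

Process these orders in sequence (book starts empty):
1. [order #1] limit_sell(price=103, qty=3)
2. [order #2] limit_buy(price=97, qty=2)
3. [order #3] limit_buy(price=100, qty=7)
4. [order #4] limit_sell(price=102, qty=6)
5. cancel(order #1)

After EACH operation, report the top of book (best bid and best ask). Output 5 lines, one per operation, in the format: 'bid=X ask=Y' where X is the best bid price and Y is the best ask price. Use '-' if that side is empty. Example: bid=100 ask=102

After op 1 [order #1] limit_sell(price=103, qty=3): fills=none; bids=[-] asks=[#1:3@103]
After op 2 [order #2] limit_buy(price=97, qty=2): fills=none; bids=[#2:2@97] asks=[#1:3@103]
After op 3 [order #3] limit_buy(price=100, qty=7): fills=none; bids=[#3:7@100 #2:2@97] asks=[#1:3@103]
After op 4 [order #4] limit_sell(price=102, qty=6): fills=none; bids=[#3:7@100 #2:2@97] asks=[#4:6@102 #1:3@103]
After op 5 cancel(order #1): fills=none; bids=[#3:7@100 #2:2@97] asks=[#4:6@102]

Answer: bid=- ask=103
bid=97 ask=103
bid=100 ask=103
bid=100 ask=102
bid=100 ask=102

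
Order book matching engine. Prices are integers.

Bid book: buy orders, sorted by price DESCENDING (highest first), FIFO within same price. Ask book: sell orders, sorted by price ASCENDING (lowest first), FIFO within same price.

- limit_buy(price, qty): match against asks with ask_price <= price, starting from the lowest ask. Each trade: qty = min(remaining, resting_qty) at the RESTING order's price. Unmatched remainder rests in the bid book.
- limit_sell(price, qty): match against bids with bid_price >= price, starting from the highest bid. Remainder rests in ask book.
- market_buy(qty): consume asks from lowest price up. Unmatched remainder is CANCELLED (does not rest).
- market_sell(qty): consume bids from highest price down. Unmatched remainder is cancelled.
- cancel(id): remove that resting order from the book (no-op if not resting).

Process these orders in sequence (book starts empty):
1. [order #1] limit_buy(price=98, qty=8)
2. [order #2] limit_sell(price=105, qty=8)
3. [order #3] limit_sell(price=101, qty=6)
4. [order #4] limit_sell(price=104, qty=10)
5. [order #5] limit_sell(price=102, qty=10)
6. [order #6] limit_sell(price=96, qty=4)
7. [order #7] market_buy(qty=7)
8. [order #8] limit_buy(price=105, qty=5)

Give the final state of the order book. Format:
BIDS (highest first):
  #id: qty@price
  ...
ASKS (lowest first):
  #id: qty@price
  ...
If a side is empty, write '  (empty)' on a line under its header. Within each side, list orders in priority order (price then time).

After op 1 [order #1] limit_buy(price=98, qty=8): fills=none; bids=[#1:8@98] asks=[-]
After op 2 [order #2] limit_sell(price=105, qty=8): fills=none; bids=[#1:8@98] asks=[#2:8@105]
After op 3 [order #3] limit_sell(price=101, qty=6): fills=none; bids=[#1:8@98] asks=[#3:6@101 #2:8@105]
After op 4 [order #4] limit_sell(price=104, qty=10): fills=none; bids=[#1:8@98] asks=[#3:6@101 #4:10@104 #2:8@105]
After op 5 [order #5] limit_sell(price=102, qty=10): fills=none; bids=[#1:8@98] asks=[#3:6@101 #5:10@102 #4:10@104 #2:8@105]
After op 6 [order #6] limit_sell(price=96, qty=4): fills=#1x#6:4@98; bids=[#1:4@98] asks=[#3:6@101 #5:10@102 #4:10@104 #2:8@105]
After op 7 [order #7] market_buy(qty=7): fills=#7x#3:6@101 #7x#5:1@102; bids=[#1:4@98] asks=[#5:9@102 #4:10@104 #2:8@105]
After op 8 [order #8] limit_buy(price=105, qty=5): fills=#8x#5:5@102; bids=[#1:4@98] asks=[#5:4@102 #4:10@104 #2:8@105]

Answer: BIDS (highest first):
  #1: 4@98
ASKS (lowest first):
  #5: 4@102
  #4: 10@104
  #2: 8@105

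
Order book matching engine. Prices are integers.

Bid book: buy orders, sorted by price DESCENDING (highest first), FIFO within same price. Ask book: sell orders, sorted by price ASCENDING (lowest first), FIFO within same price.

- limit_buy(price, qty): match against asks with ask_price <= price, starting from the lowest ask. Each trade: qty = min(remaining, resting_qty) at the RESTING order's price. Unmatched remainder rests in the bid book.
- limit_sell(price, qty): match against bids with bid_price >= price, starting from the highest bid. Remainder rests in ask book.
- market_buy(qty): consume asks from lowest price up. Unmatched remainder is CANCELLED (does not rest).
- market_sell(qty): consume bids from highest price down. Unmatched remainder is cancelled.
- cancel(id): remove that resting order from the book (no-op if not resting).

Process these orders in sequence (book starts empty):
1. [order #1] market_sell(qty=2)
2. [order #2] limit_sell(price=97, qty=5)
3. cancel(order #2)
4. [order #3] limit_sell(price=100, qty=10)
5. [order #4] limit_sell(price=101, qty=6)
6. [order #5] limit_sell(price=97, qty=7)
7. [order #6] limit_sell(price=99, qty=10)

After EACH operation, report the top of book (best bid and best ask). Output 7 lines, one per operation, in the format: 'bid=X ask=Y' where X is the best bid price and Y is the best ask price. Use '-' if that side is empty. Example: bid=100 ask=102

Answer: bid=- ask=-
bid=- ask=97
bid=- ask=-
bid=- ask=100
bid=- ask=100
bid=- ask=97
bid=- ask=97

Derivation:
After op 1 [order #1] market_sell(qty=2): fills=none; bids=[-] asks=[-]
After op 2 [order #2] limit_sell(price=97, qty=5): fills=none; bids=[-] asks=[#2:5@97]
After op 3 cancel(order #2): fills=none; bids=[-] asks=[-]
After op 4 [order #3] limit_sell(price=100, qty=10): fills=none; bids=[-] asks=[#3:10@100]
After op 5 [order #4] limit_sell(price=101, qty=6): fills=none; bids=[-] asks=[#3:10@100 #4:6@101]
After op 6 [order #5] limit_sell(price=97, qty=7): fills=none; bids=[-] asks=[#5:7@97 #3:10@100 #4:6@101]
After op 7 [order #6] limit_sell(price=99, qty=10): fills=none; bids=[-] asks=[#5:7@97 #6:10@99 #3:10@100 #4:6@101]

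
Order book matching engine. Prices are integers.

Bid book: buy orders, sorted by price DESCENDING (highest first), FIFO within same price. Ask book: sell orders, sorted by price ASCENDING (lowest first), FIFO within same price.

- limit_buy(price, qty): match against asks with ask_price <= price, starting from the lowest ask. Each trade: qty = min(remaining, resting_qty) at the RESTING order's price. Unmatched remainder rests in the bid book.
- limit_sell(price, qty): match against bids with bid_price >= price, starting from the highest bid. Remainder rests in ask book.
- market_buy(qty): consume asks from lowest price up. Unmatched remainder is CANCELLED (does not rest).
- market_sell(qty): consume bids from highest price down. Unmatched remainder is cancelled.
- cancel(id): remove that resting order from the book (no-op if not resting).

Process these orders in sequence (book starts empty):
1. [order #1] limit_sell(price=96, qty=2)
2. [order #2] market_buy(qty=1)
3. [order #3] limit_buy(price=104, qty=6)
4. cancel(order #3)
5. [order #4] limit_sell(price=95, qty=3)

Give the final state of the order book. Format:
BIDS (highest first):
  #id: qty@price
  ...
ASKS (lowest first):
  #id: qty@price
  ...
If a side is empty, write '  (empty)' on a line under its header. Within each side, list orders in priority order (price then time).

After op 1 [order #1] limit_sell(price=96, qty=2): fills=none; bids=[-] asks=[#1:2@96]
After op 2 [order #2] market_buy(qty=1): fills=#2x#1:1@96; bids=[-] asks=[#1:1@96]
After op 3 [order #3] limit_buy(price=104, qty=6): fills=#3x#1:1@96; bids=[#3:5@104] asks=[-]
After op 4 cancel(order #3): fills=none; bids=[-] asks=[-]
After op 5 [order #4] limit_sell(price=95, qty=3): fills=none; bids=[-] asks=[#4:3@95]

Answer: BIDS (highest first):
  (empty)
ASKS (lowest first):
  #4: 3@95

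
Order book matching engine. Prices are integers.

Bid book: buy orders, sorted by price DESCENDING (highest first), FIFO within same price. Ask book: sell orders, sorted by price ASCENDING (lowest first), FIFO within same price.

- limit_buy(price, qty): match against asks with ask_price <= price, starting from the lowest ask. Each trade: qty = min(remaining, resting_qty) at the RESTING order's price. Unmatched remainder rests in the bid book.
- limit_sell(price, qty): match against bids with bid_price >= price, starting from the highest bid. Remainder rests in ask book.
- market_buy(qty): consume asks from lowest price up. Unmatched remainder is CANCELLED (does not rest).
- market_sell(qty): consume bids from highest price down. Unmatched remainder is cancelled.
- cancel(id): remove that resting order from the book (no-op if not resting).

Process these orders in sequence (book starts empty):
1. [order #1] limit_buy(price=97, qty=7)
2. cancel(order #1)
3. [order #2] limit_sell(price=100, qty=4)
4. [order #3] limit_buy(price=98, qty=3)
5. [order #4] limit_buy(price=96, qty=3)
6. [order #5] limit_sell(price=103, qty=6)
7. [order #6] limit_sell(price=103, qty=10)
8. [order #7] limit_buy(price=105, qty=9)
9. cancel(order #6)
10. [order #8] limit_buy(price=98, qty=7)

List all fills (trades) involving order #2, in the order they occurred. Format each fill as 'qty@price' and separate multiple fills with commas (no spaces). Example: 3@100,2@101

Answer: 4@100

Derivation:
After op 1 [order #1] limit_buy(price=97, qty=7): fills=none; bids=[#1:7@97] asks=[-]
After op 2 cancel(order #1): fills=none; bids=[-] asks=[-]
After op 3 [order #2] limit_sell(price=100, qty=4): fills=none; bids=[-] asks=[#2:4@100]
After op 4 [order #3] limit_buy(price=98, qty=3): fills=none; bids=[#3:3@98] asks=[#2:4@100]
After op 5 [order #4] limit_buy(price=96, qty=3): fills=none; bids=[#3:3@98 #4:3@96] asks=[#2:4@100]
After op 6 [order #5] limit_sell(price=103, qty=6): fills=none; bids=[#3:3@98 #4:3@96] asks=[#2:4@100 #5:6@103]
After op 7 [order #6] limit_sell(price=103, qty=10): fills=none; bids=[#3:3@98 #4:3@96] asks=[#2:4@100 #5:6@103 #6:10@103]
After op 8 [order #7] limit_buy(price=105, qty=9): fills=#7x#2:4@100 #7x#5:5@103; bids=[#3:3@98 #4:3@96] asks=[#5:1@103 #6:10@103]
After op 9 cancel(order #6): fills=none; bids=[#3:3@98 #4:3@96] asks=[#5:1@103]
After op 10 [order #8] limit_buy(price=98, qty=7): fills=none; bids=[#3:3@98 #8:7@98 #4:3@96] asks=[#5:1@103]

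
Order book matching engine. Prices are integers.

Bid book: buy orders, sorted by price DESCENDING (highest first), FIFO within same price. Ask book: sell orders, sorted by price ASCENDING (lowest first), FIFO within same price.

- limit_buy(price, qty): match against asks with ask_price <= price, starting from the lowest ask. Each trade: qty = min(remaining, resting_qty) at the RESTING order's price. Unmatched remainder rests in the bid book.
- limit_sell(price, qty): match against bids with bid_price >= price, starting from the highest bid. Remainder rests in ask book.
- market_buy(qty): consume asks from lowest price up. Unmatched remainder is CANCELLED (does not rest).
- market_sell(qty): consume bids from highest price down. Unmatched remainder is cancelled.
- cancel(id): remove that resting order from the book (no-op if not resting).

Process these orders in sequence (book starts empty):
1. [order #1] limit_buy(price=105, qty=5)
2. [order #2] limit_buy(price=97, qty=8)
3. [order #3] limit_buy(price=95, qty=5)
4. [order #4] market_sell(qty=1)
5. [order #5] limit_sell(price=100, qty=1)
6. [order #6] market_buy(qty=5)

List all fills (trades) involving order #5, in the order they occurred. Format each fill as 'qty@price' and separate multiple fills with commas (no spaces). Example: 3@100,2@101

Answer: 1@105

Derivation:
After op 1 [order #1] limit_buy(price=105, qty=5): fills=none; bids=[#1:5@105] asks=[-]
After op 2 [order #2] limit_buy(price=97, qty=8): fills=none; bids=[#1:5@105 #2:8@97] asks=[-]
After op 3 [order #3] limit_buy(price=95, qty=5): fills=none; bids=[#1:5@105 #2:8@97 #3:5@95] asks=[-]
After op 4 [order #4] market_sell(qty=1): fills=#1x#4:1@105; bids=[#1:4@105 #2:8@97 #3:5@95] asks=[-]
After op 5 [order #5] limit_sell(price=100, qty=1): fills=#1x#5:1@105; bids=[#1:3@105 #2:8@97 #3:5@95] asks=[-]
After op 6 [order #6] market_buy(qty=5): fills=none; bids=[#1:3@105 #2:8@97 #3:5@95] asks=[-]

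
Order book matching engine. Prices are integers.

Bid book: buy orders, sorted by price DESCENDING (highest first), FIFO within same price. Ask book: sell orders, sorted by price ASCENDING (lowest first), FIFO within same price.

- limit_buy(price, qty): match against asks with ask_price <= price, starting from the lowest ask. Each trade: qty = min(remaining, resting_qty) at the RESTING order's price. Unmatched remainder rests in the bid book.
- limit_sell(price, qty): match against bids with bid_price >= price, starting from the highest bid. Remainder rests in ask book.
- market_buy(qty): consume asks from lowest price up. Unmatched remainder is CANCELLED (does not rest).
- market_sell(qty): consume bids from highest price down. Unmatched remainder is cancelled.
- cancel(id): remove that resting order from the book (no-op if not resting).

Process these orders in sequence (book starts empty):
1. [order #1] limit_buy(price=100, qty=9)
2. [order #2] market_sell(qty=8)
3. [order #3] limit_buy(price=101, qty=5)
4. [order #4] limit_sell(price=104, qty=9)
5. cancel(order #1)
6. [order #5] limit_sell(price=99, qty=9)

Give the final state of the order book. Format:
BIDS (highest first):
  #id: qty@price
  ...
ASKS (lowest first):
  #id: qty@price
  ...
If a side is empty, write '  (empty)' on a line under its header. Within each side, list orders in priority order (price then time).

After op 1 [order #1] limit_buy(price=100, qty=9): fills=none; bids=[#1:9@100] asks=[-]
After op 2 [order #2] market_sell(qty=8): fills=#1x#2:8@100; bids=[#1:1@100] asks=[-]
After op 3 [order #3] limit_buy(price=101, qty=5): fills=none; bids=[#3:5@101 #1:1@100] asks=[-]
After op 4 [order #4] limit_sell(price=104, qty=9): fills=none; bids=[#3:5@101 #1:1@100] asks=[#4:9@104]
After op 5 cancel(order #1): fills=none; bids=[#3:5@101] asks=[#4:9@104]
After op 6 [order #5] limit_sell(price=99, qty=9): fills=#3x#5:5@101; bids=[-] asks=[#5:4@99 #4:9@104]

Answer: BIDS (highest first):
  (empty)
ASKS (lowest first):
  #5: 4@99
  #4: 9@104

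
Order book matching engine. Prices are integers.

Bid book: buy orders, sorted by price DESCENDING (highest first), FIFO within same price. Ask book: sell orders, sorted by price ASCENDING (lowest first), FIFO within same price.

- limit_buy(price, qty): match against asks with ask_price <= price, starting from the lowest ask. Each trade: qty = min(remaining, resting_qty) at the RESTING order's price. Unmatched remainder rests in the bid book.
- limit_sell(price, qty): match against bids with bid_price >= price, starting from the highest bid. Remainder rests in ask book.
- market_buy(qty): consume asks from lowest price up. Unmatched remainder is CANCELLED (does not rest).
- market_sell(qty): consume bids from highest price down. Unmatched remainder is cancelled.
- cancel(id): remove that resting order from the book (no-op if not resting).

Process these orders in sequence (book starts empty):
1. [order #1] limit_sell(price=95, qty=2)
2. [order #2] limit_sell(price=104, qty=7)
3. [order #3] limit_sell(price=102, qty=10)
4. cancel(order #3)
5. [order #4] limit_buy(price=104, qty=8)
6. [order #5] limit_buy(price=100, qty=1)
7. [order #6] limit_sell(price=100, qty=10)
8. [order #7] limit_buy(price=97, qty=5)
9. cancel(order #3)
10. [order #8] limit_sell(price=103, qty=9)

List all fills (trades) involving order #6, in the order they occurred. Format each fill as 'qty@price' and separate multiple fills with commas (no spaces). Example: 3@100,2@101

After op 1 [order #1] limit_sell(price=95, qty=2): fills=none; bids=[-] asks=[#1:2@95]
After op 2 [order #2] limit_sell(price=104, qty=7): fills=none; bids=[-] asks=[#1:2@95 #2:7@104]
After op 3 [order #3] limit_sell(price=102, qty=10): fills=none; bids=[-] asks=[#1:2@95 #3:10@102 #2:7@104]
After op 4 cancel(order #3): fills=none; bids=[-] asks=[#1:2@95 #2:7@104]
After op 5 [order #4] limit_buy(price=104, qty=8): fills=#4x#1:2@95 #4x#2:6@104; bids=[-] asks=[#2:1@104]
After op 6 [order #5] limit_buy(price=100, qty=1): fills=none; bids=[#5:1@100] asks=[#2:1@104]
After op 7 [order #6] limit_sell(price=100, qty=10): fills=#5x#6:1@100; bids=[-] asks=[#6:9@100 #2:1@104]
After op 8 [order #7] limit_buy(price=97, qty=5): fills=none; bids=[#7:5@97] asks=[#6:9@100 #2:1@104]
After op 9 cancel(order #3): fills=none; bids=[#7:5@97] asks=[#6:9@100 #2:1@104]
After op 10 [order #8] limit_sell(price=103, qty=9): fills=none; bids=[#7:5@97] asks=[#6:9@100 #8:9@103 #2:1@104]

Answer: 1@100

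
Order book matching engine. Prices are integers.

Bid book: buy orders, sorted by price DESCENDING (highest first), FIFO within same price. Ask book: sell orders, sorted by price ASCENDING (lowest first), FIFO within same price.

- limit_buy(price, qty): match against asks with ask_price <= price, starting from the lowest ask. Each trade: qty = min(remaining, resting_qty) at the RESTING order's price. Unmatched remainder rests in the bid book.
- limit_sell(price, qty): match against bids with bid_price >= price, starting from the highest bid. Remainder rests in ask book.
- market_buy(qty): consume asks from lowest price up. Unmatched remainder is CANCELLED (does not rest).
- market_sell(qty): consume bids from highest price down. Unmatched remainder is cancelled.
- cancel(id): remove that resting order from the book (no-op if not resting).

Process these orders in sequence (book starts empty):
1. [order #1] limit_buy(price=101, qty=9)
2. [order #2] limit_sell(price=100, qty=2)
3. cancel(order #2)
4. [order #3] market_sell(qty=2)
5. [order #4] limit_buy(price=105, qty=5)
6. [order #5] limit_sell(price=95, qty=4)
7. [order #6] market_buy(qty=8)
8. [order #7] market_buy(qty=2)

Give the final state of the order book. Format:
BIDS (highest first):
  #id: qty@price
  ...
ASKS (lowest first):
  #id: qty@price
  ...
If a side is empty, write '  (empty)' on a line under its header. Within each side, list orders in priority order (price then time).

After op 1 [order #1] limit_buy(price=101, qty=9): fills=none; bids=[#1:9@101] asks=[-]
After op 2 [order #2] limit_sell(price=100, qty=2): fills=#1x#2:2@101; bids=[#1:7@101] asks=[-]
After op 3 cancel(order #2): fills=none; bids=[#1:7@101] asks=[-]
After op 4 [order #3] market_sell(qty=2): fills=#1x#3:2@101; bids=[#1:5@101] asks=[-]
After op 5 [order #4] limit_buy(price=105, qty=5): fills=none; bids=[#4:5@105 #1:5@101] asks=[-]
After op 6 [order #5] limit_sell(price=95, qty=4): fills=#4x#5:4@105; bids=[#4:1@105 #1:5@101] asks=[-]
After op 7 [order #6] market_buy(qty=8): fills=none; bids=[#4:1@105 #1:5@101] asks=[-]
After op 8 [order #7] market_buy(qty=2): fills=none; bids=[#4:1@105 #1:5@101] asks=[-]

Answer: BIDS (highest first):
  #4: 1@105
  #1: 5@101
ASKS (lowest first):
  (empty)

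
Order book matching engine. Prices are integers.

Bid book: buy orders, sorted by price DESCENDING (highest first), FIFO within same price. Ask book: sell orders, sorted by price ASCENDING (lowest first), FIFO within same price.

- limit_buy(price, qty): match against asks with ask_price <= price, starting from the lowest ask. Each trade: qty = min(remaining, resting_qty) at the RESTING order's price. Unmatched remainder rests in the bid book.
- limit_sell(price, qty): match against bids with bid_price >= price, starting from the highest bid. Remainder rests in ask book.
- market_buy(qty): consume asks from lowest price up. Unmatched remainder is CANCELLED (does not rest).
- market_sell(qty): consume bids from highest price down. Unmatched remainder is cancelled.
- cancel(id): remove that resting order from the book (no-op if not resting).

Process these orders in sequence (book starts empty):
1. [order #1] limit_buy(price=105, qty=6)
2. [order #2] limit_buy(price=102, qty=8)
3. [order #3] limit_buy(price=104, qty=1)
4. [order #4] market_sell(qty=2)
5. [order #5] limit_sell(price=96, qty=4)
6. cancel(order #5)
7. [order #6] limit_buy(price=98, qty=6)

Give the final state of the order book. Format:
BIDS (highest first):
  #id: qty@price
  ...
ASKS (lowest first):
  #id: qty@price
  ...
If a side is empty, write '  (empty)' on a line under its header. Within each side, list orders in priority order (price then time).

Answer: BIDS (highest first):
  #3: 1@104
  #2: 8@102
  #6: 6@98
ASKS (lowest first):
  (empty)

Derivation:
After op 1 [order #1] limit_buy(price=105, qty=6): fills=none; bids=[#1:6@105] asks=[-]
After op 2 [order #2] limit_buy(price=102, qty=8): fills=none; bids=[#1:6@105 #2:8@102] asks=[-]
After op 3 [order #3] limit_buy(price=104, qty=1): fills=none; bids=[#1:6@105 #3:1@104 #2:8@102] asks=[-]
After op 4 [order #4] market_sell(qty=2): fills=#1x#4:2@105; bids=[#1:4@105 #3:1@104 #2:8@102] asks=[-]
After op 5 [order #5] limit_sell(price=96, qty=4): fills=#1x#5:4@105; bids=[#3:1@104 #2:8@102] asks=[-]
After op 6 cancel(order #5): fills=none; bids=[#3:1@104 #2:8@102] asks=[-]
After op 7 [order #6] limit_buy(price=98, qty=6): fills=none; bids=[#3:1@104 #2:8@102 #6:6@98] asks=[-]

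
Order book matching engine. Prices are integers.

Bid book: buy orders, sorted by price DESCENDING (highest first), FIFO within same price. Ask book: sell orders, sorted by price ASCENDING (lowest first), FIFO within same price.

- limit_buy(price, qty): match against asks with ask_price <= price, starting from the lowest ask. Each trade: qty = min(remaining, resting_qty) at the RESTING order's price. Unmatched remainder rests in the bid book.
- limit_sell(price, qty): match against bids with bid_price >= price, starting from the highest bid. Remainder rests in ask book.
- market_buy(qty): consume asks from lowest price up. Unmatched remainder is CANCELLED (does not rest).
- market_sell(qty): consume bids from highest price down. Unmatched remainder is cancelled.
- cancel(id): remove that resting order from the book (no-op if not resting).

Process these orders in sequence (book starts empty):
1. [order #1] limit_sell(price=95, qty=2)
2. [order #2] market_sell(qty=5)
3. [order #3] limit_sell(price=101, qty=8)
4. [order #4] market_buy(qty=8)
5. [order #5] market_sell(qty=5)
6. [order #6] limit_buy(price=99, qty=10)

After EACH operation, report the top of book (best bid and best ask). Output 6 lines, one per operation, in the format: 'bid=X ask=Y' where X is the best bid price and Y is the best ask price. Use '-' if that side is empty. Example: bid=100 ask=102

After op 1 [order #1] limit_sell(price=95, qty=2): fills=none; bids=[-] asks=[#1:2@95]
After op 2 [order #2] market_sell(qty=5): fills=none; bids=[-] asks=[#1:2@95]
After op 3 [order #3] limit_sell(price=101, qty=8): fills=none; bids=[-] asks=[#1:2@95 #3:8@101]
After op 4 [order #4] market_buy(qty=8): fills=#4x#1:2@95 #4x#3:6@101; bids=[-] asks=[#3:2@101]
After op 5 [order #5] market_sell(qty=5): fills=none; bids=[-] asks=[#3:2@101]
After op 6 [order #6] limit_buy(price=99, qty=10): fills=none; bids=[#6:10@99] asks=[#3:2@101]

Answer: bid=- ask=95
bid=- ask=95
bid=- ask=95
bid=- ask=101
bid=- ask=101
bid=99 ask=101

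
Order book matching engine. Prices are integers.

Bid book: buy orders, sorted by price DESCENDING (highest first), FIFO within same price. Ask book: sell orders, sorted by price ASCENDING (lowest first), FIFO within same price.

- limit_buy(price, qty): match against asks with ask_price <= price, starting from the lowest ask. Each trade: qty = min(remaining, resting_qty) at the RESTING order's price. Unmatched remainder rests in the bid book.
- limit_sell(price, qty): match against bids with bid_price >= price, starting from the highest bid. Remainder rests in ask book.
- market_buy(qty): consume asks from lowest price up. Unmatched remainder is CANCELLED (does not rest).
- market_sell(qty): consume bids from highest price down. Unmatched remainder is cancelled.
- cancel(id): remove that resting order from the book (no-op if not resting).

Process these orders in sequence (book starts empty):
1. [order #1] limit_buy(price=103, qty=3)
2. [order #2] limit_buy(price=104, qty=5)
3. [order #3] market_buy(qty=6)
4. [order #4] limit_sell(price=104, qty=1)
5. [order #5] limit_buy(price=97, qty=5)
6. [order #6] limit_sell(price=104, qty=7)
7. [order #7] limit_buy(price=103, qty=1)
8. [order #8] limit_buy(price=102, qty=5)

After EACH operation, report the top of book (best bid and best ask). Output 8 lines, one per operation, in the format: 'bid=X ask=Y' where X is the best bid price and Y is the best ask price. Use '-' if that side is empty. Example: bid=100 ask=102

After op 1 [order #1] limit_buy(price=103, qty=3): fills=none; bids=[#1:3@103] asks=[-]
After op 2 [order #2] limit_buy(price=104, qty=5): fills=none; bids=[#2:5@104 #1:3@103] asks=[-]
After op 3 [order #3] market_buy(qty=6): fills=none; bids=[#2:5@104 #1:3@103] asks=[-]
After op 4 [order #4] limit_sell(price=104, qty=1): fills=#2x#4:1@104; bids=[#2:4@104 #1:3@103] asks=[-]
After op 5 [order #5] limit_buy(price=97, qty=5): fills=none; bids=[#2:4@104 #1:3@103 #5:5@97] asks=[-]
After op 6 [order #6] limit_sell(price=104, qty=7): fills=#2x#6:4@104; bids=[#1:3@103 #5:5@97] asks=[#6:3@104]
After op 7 [order #7] limit_buy(price=103, qty=1): fills=none; bids=[#1:3@103 #7:1@103 #5:5@97] asks=[#6:3@104]
After op 8 [order #8] limit_buy(price=102, qty=5): fills=none; bids=[#1:3@103 #7:1@103 #8:5@102 #5:5@97] asks=[#6:3@104]

Answer: bid=103 ask=-
bid=104 ask=-
bid=104 ask=-
bid=104 ask=-
bid=104 ask=-
bid=103 ask=104
bid=103 ask=104
bid=103 ask=104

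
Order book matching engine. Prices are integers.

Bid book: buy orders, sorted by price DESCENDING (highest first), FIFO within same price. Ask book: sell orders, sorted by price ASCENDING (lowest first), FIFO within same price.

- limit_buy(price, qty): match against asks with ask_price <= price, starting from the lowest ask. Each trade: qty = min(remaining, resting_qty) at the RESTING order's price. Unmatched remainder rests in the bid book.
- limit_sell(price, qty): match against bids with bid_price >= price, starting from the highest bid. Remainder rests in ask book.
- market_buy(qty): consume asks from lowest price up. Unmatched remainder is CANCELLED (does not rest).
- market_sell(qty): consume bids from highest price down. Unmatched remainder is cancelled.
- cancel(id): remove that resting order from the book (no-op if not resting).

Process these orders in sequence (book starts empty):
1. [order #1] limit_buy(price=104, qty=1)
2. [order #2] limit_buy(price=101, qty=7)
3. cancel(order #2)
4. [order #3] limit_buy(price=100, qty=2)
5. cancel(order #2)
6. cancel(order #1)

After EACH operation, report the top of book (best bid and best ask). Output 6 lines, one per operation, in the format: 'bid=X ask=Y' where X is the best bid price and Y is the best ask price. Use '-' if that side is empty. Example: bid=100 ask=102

After op 1 [order #1] limit_buy(price=104, qty=1): fills=none; bids=[#1:1@104] asks=[-]
After op 2 [order #2] limit_buy(price=101, qty=7): fills=none; bids=[#1:1@104 #2:7@101] asks=[-]
After op 3 cancel(order #2): fills=none; bids=[#1:1@104] asks=[-]
After op 4 [order #3] limit_buy(price=100, qty=2): fills=none; bids=[#1:1@104 #3:2@100] asks=[-]
After op 5 cancel(order #2): fills=none; bids=[#1:1@104 #3:2@100] asks=[-]
After op 6 cancel(order #1): fills=none; bids=[#3:2@100] asks=[-]

Answer: bid=104 ask=-
bid=104 ask=-
bid=104 ask=-
bid=104 ask=-
bid=104 ask=-
bid=100 ask=-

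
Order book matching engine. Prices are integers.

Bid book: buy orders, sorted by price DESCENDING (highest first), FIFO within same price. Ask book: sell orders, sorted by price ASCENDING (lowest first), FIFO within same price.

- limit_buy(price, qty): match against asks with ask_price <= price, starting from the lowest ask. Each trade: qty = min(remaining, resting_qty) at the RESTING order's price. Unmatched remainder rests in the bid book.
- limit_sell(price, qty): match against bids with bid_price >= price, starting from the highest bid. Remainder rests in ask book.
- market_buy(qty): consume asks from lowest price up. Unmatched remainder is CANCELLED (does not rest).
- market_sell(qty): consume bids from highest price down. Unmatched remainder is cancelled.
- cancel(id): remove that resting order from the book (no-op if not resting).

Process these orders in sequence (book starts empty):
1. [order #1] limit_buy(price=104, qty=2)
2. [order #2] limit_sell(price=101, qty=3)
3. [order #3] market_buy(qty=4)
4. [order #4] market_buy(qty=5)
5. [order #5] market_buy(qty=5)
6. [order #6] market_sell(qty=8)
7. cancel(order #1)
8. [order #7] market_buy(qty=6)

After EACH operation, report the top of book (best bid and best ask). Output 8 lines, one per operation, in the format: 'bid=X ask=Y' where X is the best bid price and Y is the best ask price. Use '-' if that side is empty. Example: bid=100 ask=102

Answer: bid=104 ask=-
bid=- ask=101
bid=- ask=-
bid=- ask=-
bid=- ask=-
bid=- ask=-
bid=- ask=-
bid=- ask=-

Derivation:
After op 1 [order #1] limit_buy(price=104, qty=2): fills=none; bids=[#1:2@104] asks=[-]
After op 2 [order #2] limit_sell(price=101, qty=3): fills=#1x#2:2@104; bids=[-] asks=[#2:1@101]
After op 3 [order #3] market_buy(qty=4): fills=#3x#2:1@101; bids=[-] asks=[-]
After op 4 [order #4] market_buy(qty=5): fills=none; bids=[-] asks=[-]
After op 5 [order #5] market_buy(qty=5): fills=none; bids=[-] asks=[-]
After op 6 [order #6] market_sell(qty=8): fills=none; bids=[-] asks=[-]
After op 7 cancel(order #1): fills=none; bids=[-] asks=[-]
After op 8 [order #7] market_buy(qty=6): fills=none; bids=[-] asks=[-]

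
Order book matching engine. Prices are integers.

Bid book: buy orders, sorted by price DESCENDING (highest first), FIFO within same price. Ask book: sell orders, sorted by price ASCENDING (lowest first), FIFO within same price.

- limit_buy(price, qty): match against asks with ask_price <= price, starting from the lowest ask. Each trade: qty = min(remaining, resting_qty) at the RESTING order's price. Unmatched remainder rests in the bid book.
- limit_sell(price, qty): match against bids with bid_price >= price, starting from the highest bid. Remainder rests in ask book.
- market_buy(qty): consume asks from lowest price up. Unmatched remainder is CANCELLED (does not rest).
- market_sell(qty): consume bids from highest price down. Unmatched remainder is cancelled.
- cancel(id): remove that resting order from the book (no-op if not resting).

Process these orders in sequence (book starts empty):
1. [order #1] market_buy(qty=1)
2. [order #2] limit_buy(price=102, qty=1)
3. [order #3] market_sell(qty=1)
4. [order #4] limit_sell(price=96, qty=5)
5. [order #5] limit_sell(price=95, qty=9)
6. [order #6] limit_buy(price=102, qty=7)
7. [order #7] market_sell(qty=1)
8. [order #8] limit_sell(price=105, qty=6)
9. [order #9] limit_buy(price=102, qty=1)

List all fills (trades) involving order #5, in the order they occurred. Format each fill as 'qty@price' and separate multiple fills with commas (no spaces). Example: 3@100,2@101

Answer: 7@95,1@95

Derivation:
After op 1 [order #1] market_buy(qty=1): fills=none; bids=[-] asks=[-]
After op 2 [order #2] limit_buy(price=102, qty=1): fills=none; bids=[#2:1@102] asks=[-]
After op 3 [order #3] market_sell(qty=1): fills=#2x#3:1@102; bids=[-] asks=[-]
After op 4 [order #4] limit_sell(price=96, qty=5): fills=none; bids=[-] asks=[#4:5@96]
After op 5 [order #5] limit_sell(price=95, qty=9): fills=none; bids=[-] asks=[#5:9@95 #4:5@96]
After op 6 [order #6] limit_buy(price=102, qty=7): fills=#6x#5:7@95; bids=[-] asks=[#5:2@95 #4:5@96]
After op 7 [order #7] market_sell(qty=1): fills=none; bids=[-] asks=[#5:2@95 #4:5@96]
After op 8 [order #8] limit_sell(price=105, qty=6): fills=none; bids=[-] asks=[#5:2@95 #4:5@96 #8:6@105]
After op 9 [order #9] limit_buy(price=102, qty=1): fills=#9x#5:1@95; bids=[-] asks=[#5:1@95 #4:5@96 #8:6@105]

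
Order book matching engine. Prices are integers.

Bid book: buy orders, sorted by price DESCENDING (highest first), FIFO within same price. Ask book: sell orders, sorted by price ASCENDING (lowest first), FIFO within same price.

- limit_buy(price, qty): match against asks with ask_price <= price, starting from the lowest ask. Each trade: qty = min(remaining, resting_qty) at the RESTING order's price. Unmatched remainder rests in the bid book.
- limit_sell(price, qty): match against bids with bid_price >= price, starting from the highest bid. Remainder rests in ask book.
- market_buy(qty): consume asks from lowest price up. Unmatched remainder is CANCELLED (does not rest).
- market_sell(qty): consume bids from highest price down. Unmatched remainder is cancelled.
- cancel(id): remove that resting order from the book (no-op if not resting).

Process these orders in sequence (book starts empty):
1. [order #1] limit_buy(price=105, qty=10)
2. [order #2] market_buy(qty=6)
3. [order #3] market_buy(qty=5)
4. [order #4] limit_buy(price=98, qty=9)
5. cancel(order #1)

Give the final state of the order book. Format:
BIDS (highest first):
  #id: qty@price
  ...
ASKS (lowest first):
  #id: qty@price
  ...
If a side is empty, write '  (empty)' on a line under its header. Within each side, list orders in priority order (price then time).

After op 1 [order #1] limit_buy(price=105, qty=10): fills=none; bids=[#1:10@105] asks=[-]
After op 2 [order #2] market_buy(qty=6): fills=none; bids=[#1:10@105] asks=[-]
After op 3 [order #3] market_buy(qty=5): fills=none; bids=[#1:10@105] asks=[-]
After op 4 [order #4] limit_buy(price=98, qty=9): fills=none; bids=[#1:10@105 #4:9@98] asks=[-]
After op 5 cancel(order #1): fills=none; bids=[#4:9@98] asks=[-]

Answer: BIDS (highest first):
  #4: 9@98
ASKS (lowest first):
  (empty)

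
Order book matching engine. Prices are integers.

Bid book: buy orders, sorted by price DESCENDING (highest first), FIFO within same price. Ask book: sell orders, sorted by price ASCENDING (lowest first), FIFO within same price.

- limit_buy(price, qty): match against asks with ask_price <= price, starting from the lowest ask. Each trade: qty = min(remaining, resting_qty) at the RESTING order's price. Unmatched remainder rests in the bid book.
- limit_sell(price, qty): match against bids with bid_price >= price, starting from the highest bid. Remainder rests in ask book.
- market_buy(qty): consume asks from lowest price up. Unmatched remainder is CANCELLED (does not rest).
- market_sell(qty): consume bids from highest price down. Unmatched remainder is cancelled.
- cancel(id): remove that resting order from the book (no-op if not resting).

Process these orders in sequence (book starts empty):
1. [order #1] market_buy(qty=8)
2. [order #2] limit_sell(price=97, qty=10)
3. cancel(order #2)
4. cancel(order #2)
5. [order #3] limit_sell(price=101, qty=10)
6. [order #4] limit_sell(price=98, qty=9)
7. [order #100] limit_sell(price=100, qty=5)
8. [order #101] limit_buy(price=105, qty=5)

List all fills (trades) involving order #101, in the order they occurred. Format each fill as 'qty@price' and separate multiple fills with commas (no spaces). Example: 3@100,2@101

Answer: 5@98

Derivation:
After op 1 [order #1] market_buy(qty=8): fills=none; bids=[-] asks=[-]
After op 2 [order #2] limit_sell(price=97, qty=10): fills=none; bids=[-] asks=[#2:10@97]
After op 3 cancel(order #2): fills=none; bids=[-] asks=[-]
After op 4 cancel(order #2): fills=none; bids=[-] asks=[-]
After op 5 [order #3] limit_sell(price=101, qty=10): fills=none; bids=[-] asks=[#3:10@101]
After op 6 [order #4] limit_sell(price=98, qty=9): fills=none; bids=[-] asks=[#4:9@98 #3:10@101]
After op 7 [order #100] limit_sell(price=100, qty=5): fills=none; bids=[-] asks=[#4:9@98 #100:5@100 #3:10@101]
After op 8 [order #101] limit_buy(price=105, qty=5): fills=#101x#4:5@98; bids=[-] asks=[#4:4@98 #100:5@100 #3:10@101]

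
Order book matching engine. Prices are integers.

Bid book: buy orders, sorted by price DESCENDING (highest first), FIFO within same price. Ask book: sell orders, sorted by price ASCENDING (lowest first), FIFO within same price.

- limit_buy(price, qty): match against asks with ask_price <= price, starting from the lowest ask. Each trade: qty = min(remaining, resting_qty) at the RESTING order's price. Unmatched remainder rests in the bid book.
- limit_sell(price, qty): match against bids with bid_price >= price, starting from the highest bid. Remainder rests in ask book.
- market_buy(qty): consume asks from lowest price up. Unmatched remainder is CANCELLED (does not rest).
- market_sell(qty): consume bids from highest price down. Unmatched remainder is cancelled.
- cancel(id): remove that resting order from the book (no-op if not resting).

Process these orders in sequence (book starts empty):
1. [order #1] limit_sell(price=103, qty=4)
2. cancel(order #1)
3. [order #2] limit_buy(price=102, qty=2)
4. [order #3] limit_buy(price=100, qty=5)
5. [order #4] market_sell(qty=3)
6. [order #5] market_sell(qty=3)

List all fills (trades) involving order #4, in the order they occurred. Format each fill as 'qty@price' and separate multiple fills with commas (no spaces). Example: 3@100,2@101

Answer: 2@102,1@100

Derivation:
After op 1 [order #1] limit_sell(price=103, qty=4): fills=none; bids=[-] asks=[#1:4@103]
After op 2 cancel(order #1): fills=none; bids=[-] asks=[-]
After op 3 [order #2] limit_buy(price=102, qty=2): fills=none; bids=[#2:2@102] asks=[-]
After op 4 [order #3] limit_buy(price=100, qty=5): fills=none; bids=[#2:2@102 #3:5@100] asks=[-]
After op 5 [order #4] market_sell(qty=3): fills=#2x#4:2@102 #3x#4:1@100; bids=[#3:4@100] asks=[-]
After op 6 [order #5] market_sell(qty=3): fills=#3x#5:3@100; bids=[#3:1@100] asks=[-]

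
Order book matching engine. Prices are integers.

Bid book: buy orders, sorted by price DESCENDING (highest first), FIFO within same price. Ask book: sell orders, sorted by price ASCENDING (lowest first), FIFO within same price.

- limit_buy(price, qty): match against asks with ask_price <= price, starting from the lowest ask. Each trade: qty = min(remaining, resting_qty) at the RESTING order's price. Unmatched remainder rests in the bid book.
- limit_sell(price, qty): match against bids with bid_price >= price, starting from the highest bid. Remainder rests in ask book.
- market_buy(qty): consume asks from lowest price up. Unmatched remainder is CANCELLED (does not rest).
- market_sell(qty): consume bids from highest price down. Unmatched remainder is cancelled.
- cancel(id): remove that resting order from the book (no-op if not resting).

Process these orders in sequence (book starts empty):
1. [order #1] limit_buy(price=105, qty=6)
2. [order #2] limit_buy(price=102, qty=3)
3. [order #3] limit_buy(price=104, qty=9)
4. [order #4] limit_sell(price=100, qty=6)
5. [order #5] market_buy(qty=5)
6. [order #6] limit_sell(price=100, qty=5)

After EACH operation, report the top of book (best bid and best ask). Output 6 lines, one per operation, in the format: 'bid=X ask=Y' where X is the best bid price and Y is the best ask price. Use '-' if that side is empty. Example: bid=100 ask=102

Answer: bid=105 ask=-
bid=105 ask=-
bid=105 ask=-
bid=104 ask=-
bid=104 ask=-
bid=104 ask=-

Derivation:
After op 1 [order #1] limit_buy(price=105, qty=6): fills=none; bids=[#1:6@105] asks=[-]
After op 2 [order #2] limit_buy(price=102, qty=3): fills=none; bids=[#1:6@105 #2:3@102] asks=[-]
After op 3 [order #3] limit_buy(price=104, qty=9): fills=none; bids=[#1:6@105 #3:9@104 #2:3@102] asks=[-]
After op 4 [order #4] limit_sell(price=100, qty=6): fills=#1x#4:6@105; bids=[#3:9@104 #2:3@102] asks=[-]
After op 5 [order #5] market_buy(qty=5): fills=none; bids=[#3:9@104 #2:3@102] asks=[-]
After op 6 [order #6] limit_sell(price=100, qty=5): fills=#3x#6:5@104; bids=[#3:4@104 #2:3@102] asks=[-]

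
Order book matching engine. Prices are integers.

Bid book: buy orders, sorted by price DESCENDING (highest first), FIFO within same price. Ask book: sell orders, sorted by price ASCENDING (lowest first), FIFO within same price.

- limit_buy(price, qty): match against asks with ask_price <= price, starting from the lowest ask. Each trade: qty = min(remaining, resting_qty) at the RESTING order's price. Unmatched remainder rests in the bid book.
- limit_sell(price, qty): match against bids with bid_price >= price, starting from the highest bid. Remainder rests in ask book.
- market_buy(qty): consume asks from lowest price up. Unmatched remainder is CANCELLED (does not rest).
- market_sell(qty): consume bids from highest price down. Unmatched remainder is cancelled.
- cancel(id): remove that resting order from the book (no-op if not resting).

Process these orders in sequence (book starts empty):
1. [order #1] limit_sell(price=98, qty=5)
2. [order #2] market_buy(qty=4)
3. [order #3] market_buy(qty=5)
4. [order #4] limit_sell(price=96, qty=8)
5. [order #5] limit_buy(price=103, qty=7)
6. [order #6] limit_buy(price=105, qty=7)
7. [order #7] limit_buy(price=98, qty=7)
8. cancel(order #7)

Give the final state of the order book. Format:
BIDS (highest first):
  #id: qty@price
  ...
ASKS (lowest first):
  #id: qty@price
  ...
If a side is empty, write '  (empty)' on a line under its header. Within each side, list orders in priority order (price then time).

Answer: BIDS (highest first):
  #6: 6@105
ASKS (lowest first):
  (empty)

Derivation:
After op 1 [order #1] limit_sell(price=98, qty=5): fills=none; bids=[-] asks=[#1:5@98]
After op 2 [order #2] market_buy(qty=4): fills=#2x#1:4@98; bids=[-] asks=[#1:1@98]
After op 3 [order #3] market_buy(qty=5): fills=#3x#1:1@98; bids=[-] asks=[-]
After op 4 [order #4] limit_sell(price=96, qty=8): fills=none; bids=[-] asks=[#4:8@96]
After op 5 [order #5] limit_buy(price=103, qty=7): fills=#5x#4:7@96; bids=[-] asks=[#4:1@96]
After op 6 [order #6] limit_buy(price=105, qty=7): fills=#6x#4:1@96; bids=[#6:6@105] asks=[-]
After op 7 [order #7] limit_buy(price=98, qty=7): fills=none; bids=[#6:6@105 #7:7@98] asks=[-]
After op 8 cancel(order #7): fills=none; bids=[#6:6@105] asks=[-]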